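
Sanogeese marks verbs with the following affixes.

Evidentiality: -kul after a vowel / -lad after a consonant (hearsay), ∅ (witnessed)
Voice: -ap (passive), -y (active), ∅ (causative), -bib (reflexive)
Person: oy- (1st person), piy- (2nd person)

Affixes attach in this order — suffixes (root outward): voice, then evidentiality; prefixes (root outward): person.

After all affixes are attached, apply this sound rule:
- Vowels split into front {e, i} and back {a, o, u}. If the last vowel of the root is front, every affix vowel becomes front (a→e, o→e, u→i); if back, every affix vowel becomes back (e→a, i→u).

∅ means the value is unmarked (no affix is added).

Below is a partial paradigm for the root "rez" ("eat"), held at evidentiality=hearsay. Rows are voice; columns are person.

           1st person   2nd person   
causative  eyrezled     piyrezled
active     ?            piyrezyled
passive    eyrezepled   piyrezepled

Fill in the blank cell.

eyrezyled

Attach person 1st person oy- → oyrez.
Attach voice active -y → oyrezy.
Attach evidentiality hearsay -lad (after consonant 'y') → oyrezylad.
Apply vowel harmony: oyrezylad → eyrezyled.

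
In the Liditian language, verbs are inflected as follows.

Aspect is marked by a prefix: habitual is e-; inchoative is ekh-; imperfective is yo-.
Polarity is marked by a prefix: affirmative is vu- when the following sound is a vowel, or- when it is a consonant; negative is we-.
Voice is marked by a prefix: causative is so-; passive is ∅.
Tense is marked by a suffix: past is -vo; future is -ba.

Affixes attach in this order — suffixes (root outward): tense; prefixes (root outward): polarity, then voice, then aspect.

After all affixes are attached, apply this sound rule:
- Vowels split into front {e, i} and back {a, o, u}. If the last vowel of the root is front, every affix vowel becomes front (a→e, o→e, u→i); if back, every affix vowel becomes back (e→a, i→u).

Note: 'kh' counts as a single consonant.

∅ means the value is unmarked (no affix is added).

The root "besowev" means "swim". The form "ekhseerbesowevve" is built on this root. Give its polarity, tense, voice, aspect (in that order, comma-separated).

affirmative, past, causative, inchoative

Segment: ekh-so-or-besowev-vo.
polarity: vu/or- → affirmative.
tense: -vo → past.
voice: so- → causative.
aspect: ekh- → inchoative.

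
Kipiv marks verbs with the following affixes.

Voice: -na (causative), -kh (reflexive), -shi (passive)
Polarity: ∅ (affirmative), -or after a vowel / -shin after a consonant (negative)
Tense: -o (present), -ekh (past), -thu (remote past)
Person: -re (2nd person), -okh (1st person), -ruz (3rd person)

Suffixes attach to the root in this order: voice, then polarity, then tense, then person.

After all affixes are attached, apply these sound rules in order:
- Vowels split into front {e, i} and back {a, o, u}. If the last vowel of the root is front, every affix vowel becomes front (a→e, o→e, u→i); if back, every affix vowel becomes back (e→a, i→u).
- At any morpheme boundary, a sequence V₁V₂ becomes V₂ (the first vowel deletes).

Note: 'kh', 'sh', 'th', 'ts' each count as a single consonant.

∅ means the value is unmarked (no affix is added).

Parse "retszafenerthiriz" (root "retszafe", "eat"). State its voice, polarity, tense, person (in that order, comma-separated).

Segment: retszafe-na-or-thu-ruz.
voice: -na → causative.
polarity: -or/shin → negative.
tense: -thu → remote past.
person: -ruz → 3rd person.

causative, negative, remote past, 3rd person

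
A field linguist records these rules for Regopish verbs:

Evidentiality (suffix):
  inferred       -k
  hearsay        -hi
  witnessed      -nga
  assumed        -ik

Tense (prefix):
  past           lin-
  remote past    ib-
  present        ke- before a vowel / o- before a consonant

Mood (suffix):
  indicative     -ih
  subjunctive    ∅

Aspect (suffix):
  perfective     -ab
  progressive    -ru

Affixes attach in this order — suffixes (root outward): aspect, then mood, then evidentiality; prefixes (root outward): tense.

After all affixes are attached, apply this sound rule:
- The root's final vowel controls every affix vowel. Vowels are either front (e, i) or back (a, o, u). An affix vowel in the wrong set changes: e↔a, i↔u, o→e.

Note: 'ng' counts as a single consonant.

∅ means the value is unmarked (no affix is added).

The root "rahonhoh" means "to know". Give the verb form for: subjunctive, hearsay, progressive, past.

lunrahonhohruhu

Attach aspect progressive -ru → rahonhohru.
mood = subjunctive: zero marking, form stays rahonhohru.
Attach evidentiality hearsay -hi → rahonhohruhi.
Attach tense past lin- → linrahonhohruhi.
Apply vowel harmony: linrahonhohruhi → lunrahonhohruhu.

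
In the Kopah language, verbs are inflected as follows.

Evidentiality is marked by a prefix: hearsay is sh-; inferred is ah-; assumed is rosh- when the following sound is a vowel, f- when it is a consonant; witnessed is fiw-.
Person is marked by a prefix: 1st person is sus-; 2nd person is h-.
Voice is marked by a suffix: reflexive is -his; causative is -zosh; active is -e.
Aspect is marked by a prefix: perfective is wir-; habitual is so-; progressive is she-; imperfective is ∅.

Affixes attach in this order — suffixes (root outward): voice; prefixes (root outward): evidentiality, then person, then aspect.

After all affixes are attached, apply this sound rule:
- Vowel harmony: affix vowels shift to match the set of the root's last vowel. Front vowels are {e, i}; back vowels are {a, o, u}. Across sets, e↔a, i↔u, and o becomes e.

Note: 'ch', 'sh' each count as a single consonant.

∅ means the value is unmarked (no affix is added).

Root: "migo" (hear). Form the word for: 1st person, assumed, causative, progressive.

shasusfmigozosh

Attach evidentiality assumed f- (before consonant 'm') → fmigo.
Attach voice causative -zosh → fmigozosh.
Attach person 1st person sus- → susfmigozosh.
Attach aspect progressive she- → shesusfmigozosh.
Apply vowel harmony: shesusfmigozosh → shasusfmigozosh.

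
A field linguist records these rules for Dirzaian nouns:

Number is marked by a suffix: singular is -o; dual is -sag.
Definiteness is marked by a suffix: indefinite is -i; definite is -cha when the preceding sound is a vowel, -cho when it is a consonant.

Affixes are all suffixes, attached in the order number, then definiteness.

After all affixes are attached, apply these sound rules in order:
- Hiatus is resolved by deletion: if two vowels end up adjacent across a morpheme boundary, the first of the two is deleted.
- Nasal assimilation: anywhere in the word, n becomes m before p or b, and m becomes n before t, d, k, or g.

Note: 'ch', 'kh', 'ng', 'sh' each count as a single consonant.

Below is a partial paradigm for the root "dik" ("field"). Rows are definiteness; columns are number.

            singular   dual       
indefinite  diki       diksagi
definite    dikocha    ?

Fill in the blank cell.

Attach number dual -sag → diksag.
Attach definiteness definite -cho (after consonant 'g') → diksagcho.
Vowel deletion: no change.
Nasal assimilation: no change.

diksagcho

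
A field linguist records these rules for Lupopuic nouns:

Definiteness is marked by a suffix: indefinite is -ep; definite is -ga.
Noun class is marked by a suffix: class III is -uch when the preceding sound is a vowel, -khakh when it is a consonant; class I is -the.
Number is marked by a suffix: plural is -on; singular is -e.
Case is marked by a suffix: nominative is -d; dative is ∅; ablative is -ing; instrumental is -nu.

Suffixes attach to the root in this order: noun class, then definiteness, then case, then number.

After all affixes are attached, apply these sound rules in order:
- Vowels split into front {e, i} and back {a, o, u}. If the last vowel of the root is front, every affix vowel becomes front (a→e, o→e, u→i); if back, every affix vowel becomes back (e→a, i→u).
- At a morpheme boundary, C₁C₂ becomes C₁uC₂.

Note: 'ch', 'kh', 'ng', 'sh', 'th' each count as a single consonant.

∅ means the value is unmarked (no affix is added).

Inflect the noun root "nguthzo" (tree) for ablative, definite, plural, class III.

Attach noun class class III -uch (after vowel 'o') → nguthzouch.
Attach definiteness definite -ga → nguthzouchga.
Attach case ablative -ing → nguthzouchgaing.
Attach number plural -on → nguthzouchgaingon.
Apply vowel harmony: nguthzouchgaingon → nguthzouchgaungon.
Apply epenthesis: nguthzouchgaungon → nguthzouchugaungon.

nguthzouchugaungon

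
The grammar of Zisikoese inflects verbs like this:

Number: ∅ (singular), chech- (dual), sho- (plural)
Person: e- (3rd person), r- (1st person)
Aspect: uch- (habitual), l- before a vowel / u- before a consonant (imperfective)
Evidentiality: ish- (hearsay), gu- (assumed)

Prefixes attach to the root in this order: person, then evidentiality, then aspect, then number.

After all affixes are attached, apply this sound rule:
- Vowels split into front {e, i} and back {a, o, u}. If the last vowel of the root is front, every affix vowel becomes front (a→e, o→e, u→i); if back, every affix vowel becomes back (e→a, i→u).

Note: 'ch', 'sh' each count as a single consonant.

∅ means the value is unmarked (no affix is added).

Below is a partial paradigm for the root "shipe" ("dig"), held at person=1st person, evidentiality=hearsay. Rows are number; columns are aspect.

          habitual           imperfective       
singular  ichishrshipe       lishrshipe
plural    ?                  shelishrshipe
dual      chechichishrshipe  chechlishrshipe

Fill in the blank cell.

Attach person 1st person r- → rshipe.
Attach evidentiality hearsay ish- → ishrshipe.
Attach aspect habitual uch- → uchishrshipe.
Attach number plural sho- → shouchishrshipe.
Apply vowel harmony: shouchishrshipe → sheichishrshipe.

sheichishrshipe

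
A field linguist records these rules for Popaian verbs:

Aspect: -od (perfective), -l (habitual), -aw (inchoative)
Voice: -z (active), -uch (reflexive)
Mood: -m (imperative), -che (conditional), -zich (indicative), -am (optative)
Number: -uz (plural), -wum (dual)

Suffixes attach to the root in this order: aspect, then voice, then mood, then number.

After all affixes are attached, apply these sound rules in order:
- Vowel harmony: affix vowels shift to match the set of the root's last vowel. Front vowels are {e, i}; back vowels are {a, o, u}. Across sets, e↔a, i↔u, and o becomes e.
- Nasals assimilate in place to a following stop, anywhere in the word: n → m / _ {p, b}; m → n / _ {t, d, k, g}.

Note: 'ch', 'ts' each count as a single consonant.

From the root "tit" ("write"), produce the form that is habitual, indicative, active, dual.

Attach aspect habitual -l → titl.
Attach voice active -z → titlz.
Attach mood indicative -zich → titlzzich.
Attach number dual -wum → titlzzichwum.
Apply vowel harmony: titlzzichwum → titlzzichwim.
Nasal assimilation: no change.

titlzzichwim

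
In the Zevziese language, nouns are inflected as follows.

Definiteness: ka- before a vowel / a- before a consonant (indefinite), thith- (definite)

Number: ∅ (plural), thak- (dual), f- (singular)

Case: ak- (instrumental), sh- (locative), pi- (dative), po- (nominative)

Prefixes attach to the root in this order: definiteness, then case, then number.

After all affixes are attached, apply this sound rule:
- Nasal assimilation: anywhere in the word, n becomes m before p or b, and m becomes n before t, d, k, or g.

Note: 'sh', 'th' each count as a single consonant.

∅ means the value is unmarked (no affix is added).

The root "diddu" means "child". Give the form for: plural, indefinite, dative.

piadiddu

Attach definiteness indefinite a- (before consonant 'd') → adiddu.
Attach case dative pi- → piadiddu.
number = plural: zero marking, form stays piadiddu.
Nasal assimilation: no change.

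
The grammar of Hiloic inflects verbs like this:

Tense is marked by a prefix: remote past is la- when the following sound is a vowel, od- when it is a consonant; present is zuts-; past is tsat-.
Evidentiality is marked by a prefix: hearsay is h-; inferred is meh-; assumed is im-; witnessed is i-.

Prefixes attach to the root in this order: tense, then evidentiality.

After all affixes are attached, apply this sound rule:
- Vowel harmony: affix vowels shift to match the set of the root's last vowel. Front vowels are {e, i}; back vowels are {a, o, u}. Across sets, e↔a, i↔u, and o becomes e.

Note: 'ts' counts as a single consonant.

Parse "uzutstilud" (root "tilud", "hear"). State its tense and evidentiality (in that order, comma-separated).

Segment: i-zuts-tilud.
tense: zuts- → present.
evidentiality: i- → witnessed.

present, witnessed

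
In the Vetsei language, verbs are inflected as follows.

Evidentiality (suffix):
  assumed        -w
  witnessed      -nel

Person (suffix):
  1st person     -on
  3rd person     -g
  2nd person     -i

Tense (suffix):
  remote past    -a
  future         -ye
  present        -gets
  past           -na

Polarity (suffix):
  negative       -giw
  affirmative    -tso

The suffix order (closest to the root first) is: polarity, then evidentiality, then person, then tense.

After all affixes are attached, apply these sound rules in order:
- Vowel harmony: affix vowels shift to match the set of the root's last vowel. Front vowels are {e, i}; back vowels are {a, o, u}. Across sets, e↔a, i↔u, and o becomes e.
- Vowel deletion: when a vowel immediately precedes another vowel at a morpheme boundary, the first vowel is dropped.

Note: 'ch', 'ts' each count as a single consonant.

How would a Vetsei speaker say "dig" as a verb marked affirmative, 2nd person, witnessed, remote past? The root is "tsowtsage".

Attach polarity affirmative -tso → tsowtsagetso.
Attach evidentiality witnessed -nel → tsowtsagetsonel.
Attach person 2nd person -i → tsowtsagetsoneli.
Attach tense remote past -a → tsowtsagetsonelia.
Apply vowel harmony: tsowtsagetsonelia → tsowtsagetsenelie.
Apply vowel deletion: tsowtsagetsenelie → tsowtsagetsenele.

tsowtsagetsenele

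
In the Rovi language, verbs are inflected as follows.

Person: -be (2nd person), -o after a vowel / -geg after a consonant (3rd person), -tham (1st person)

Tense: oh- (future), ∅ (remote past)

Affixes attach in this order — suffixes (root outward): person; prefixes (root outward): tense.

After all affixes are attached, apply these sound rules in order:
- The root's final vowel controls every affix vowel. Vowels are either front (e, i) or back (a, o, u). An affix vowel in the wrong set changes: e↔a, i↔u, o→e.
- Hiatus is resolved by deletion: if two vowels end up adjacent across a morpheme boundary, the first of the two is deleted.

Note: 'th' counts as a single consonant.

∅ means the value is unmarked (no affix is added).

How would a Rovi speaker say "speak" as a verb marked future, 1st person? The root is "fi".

ehfithem

Attach tense future oh- → ohfi.
Attach person 1st person -tham → ohfitham.
Apply vowel harmony: ohfitham → ehfithem.
Vowel deletion: no change.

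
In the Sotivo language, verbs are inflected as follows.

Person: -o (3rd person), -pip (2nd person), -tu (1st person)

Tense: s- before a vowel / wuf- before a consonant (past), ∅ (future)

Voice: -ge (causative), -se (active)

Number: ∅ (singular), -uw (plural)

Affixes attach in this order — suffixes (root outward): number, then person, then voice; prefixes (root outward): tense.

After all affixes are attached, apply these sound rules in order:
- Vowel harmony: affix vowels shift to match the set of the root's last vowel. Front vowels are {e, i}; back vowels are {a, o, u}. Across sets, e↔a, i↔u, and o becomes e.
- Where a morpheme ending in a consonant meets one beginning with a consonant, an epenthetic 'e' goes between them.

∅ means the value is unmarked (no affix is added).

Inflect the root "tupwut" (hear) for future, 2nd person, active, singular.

tupwutepupesa

number = singular: zero marking, form stays tupwut.
Attach person 2nd person -pip → tupwutpip.
Attach voice active -se → tupwutpipse.
tense = future: zero marking, form stays tupwutpipse.
Apply vowel harmony: tupwutpipse → tupwutpupsa.
Apply epenthesis: tupwutpupsa → tupwutepupesa.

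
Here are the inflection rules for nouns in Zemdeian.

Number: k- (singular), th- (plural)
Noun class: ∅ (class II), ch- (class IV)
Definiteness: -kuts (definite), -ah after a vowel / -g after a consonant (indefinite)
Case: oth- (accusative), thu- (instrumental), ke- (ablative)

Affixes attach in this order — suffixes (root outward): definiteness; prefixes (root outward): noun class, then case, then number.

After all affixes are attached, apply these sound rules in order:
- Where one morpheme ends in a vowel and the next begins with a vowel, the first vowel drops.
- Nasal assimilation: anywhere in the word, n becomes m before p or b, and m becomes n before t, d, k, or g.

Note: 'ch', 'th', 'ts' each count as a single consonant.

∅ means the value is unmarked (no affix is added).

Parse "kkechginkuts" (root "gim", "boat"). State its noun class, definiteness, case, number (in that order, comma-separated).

Segment: k-ke-ch-gim-kuts.
noun class: ch- → class IV.
definiteness: -kuts → definite.
case: ke- → ablative.
number: k- → singular.

class IV, definite, ablative, singular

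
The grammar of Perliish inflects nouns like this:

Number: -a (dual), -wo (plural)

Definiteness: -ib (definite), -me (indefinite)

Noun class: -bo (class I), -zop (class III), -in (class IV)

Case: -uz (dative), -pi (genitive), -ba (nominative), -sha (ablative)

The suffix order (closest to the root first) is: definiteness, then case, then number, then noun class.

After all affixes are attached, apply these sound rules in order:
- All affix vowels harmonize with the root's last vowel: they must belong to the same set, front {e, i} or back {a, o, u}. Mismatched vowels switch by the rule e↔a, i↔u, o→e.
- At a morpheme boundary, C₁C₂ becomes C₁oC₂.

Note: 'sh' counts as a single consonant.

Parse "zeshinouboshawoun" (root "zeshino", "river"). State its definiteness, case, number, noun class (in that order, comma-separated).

Segment: zeshino-ib-sha-wo-in.
definiteness: -ib → definite.
case: -sha → ablative.
number: -wo → plural.
noun class: -in → class IV.

definite, ablative, plural, class IV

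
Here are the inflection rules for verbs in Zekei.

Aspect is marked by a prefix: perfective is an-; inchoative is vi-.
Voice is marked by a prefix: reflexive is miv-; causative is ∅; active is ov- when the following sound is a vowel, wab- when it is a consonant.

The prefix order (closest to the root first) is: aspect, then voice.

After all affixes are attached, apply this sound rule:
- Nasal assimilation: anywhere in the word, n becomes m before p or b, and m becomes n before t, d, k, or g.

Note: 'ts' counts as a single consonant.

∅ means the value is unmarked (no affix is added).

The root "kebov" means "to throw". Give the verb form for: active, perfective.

Attach aspect perfective an- → ankebov.
Attach voice active ov- (before vowel 'a') → ovankebov.
Nasal assimilation: no change.

ovankebov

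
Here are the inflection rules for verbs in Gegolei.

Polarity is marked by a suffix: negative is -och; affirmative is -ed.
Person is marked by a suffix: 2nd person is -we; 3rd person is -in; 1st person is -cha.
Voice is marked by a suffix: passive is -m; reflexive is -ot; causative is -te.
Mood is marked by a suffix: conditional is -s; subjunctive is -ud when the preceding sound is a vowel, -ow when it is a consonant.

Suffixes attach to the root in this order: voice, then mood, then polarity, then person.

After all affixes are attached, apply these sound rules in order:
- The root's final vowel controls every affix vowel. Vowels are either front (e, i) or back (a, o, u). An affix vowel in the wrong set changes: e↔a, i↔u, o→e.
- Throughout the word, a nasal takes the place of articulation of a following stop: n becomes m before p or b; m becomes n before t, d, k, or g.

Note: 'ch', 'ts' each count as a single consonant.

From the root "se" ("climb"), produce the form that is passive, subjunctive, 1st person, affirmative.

semewedche

Attach voice passive -m → sem.
Attach mood subjunctive -ow (after consonant 'm') → semow.
Attach polarity affirmative -ed → semowed.
Attach person 1st person -cha → semowedcha.
Apply vowel harmony: semowedcha → semewedche.
Nasal assimilation: no change.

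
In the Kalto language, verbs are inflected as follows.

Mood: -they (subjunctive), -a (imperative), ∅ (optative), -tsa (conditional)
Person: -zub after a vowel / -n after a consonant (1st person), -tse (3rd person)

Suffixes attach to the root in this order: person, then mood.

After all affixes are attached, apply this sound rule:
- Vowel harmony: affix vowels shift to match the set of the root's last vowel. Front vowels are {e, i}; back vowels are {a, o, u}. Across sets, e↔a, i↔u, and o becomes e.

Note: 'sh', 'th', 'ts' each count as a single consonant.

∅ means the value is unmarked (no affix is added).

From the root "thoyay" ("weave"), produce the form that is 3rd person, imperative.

Attach person 3rd person -tse → thoyaytse.
Attach mood imperative -a → thoyaytsea.
Apply vowel harmony: thoyaytsea → thoyaytsaa.

thoyaytsaa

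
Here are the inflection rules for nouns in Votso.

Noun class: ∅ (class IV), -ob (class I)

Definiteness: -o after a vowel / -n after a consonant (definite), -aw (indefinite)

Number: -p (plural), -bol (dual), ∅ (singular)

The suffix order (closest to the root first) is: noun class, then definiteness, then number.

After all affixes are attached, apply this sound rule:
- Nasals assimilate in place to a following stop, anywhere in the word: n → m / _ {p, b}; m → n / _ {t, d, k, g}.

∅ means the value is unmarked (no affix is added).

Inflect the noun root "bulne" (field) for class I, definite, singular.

Attach noun class class I -ob → bulneob.
Attach definiteness definite -n (after consonant 'b') → bulneobn.
number = singular: zero marking, form stays bulneobn.
Nasal assimilation: no change.

bulneobn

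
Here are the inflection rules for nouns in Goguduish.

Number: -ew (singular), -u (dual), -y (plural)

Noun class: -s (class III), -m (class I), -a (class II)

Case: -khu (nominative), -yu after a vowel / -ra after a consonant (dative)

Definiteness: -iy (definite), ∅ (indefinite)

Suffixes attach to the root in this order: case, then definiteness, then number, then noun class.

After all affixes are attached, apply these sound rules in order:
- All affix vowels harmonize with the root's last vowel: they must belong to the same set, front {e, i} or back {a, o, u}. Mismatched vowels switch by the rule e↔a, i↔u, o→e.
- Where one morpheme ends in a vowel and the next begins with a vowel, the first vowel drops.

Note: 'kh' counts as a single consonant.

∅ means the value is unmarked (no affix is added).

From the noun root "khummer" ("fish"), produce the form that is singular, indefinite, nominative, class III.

khummerkhews

Attach case nominative -khu → khummerkhu.
definiteness = indefinite: zero marking, form stays khummerkhu.
Attach number singular -ew → khummerkhuew.
Attach noun class class III -s → khummerkhuews.
Apply vowel harmony: khummerkhuews → khummerkhiews.
Apply vowel deletion: khummerkhiews → khummerkhews.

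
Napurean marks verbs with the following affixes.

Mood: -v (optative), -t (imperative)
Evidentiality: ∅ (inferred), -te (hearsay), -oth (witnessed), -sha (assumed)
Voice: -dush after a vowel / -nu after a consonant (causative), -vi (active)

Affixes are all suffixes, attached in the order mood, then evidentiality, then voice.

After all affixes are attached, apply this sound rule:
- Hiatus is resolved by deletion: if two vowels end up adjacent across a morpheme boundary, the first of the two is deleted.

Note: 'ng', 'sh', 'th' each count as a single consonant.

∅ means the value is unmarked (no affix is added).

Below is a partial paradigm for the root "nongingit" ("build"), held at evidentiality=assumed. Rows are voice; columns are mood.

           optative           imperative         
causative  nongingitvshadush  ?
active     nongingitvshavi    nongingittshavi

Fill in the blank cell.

nongingittshadush

Attach mood imperative -t → nongingitt.
Attach evidentiality assumed -sha → nongingittsha.
Attach voice causative -dush (after vowel 'a') → nongingittshadush.
Vowel deletion: no change.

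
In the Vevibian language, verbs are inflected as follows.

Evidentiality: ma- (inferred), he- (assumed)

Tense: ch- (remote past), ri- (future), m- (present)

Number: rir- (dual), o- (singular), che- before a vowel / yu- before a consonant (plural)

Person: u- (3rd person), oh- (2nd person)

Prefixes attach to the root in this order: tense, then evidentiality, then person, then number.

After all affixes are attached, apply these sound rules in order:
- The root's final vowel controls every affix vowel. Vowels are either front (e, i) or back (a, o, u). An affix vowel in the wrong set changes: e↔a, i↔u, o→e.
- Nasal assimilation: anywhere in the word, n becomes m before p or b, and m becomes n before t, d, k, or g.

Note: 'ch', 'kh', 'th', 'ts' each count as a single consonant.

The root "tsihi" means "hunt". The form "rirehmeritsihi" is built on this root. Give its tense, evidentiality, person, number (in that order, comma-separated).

future, inferred, 2nd person, dual

Segment: rir-oh-ma-ri-tsihi.
tense: ri- → future.
evidentiality: ma- → inferred.
person: oh- → 2nd person.
number: rir- → dual.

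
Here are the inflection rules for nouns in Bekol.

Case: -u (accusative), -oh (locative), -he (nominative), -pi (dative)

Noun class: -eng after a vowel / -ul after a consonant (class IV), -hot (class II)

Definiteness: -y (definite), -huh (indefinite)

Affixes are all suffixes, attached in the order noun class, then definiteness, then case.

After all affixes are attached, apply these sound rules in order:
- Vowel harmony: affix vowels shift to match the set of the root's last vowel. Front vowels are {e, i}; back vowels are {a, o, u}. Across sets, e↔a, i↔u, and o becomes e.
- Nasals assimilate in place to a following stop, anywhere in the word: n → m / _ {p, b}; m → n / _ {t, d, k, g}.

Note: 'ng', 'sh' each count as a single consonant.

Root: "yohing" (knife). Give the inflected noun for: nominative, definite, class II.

Attach noun class class II -hot → yohinghot.
Attach definiteness definite -y → yohinghoty.
Attach case nominative -he → yohinghotyhe.
Apply vowel harmony: yohinghotyhe → yohinghetyhe.
Nasal assimilation: no change.

yohinghetyhe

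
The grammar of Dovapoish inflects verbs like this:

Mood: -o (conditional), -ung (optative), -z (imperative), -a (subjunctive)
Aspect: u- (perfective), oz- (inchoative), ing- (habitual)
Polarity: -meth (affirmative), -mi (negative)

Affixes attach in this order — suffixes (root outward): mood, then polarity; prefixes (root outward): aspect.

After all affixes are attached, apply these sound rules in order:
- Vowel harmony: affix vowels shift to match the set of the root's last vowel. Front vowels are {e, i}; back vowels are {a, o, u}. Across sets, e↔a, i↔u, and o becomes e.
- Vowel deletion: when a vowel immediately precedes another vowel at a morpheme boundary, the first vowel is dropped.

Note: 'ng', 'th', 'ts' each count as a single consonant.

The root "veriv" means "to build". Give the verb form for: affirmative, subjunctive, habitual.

ingverivemeth

Attach aspect habitual ing- → ingveriv.
Attach mood subjunctive -a → ingveriva.
Attach polarity affirmative -meth → ingverivameth.
Apply vowel harmony: ingverivameth → ingverivemeth.
Vowel deletion: no change.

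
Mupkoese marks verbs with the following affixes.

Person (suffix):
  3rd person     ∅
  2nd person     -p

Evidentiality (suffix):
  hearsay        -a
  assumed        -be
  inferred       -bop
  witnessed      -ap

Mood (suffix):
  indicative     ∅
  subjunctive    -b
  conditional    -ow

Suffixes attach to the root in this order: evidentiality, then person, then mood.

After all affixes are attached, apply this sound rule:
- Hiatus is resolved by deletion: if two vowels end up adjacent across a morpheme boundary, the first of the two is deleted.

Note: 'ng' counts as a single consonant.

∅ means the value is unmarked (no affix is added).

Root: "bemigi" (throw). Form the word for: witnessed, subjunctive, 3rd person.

Attach evidentiality witnessed -ap → bemigiap.
person = 3rd person: zero marking, form stays bemigiap.
Attach mood subjunctive -b → bemigiapb.
Apply vowel deletion: bemigiapb → bemigapb.

bemigapb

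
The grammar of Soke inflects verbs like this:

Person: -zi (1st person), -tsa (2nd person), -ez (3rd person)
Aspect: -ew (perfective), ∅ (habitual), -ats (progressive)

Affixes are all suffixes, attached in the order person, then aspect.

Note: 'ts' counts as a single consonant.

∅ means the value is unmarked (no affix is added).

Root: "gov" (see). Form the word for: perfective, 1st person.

Attach person 1st person -zi → govzi.
Attach aspect perfective -ew → govziew.

govziew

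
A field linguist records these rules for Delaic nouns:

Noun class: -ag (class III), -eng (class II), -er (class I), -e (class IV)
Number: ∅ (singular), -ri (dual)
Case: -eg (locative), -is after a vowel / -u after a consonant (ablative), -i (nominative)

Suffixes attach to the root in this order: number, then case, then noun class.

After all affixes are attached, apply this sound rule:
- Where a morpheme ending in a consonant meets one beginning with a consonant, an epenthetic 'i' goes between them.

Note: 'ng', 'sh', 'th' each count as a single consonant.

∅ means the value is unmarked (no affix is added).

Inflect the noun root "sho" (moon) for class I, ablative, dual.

Attach number dual -ri → shori.
Attach case ablative -is (after vowel 'i') → shoriis.
Attach noun class class I -er → shoriiser.
Epenthesis: no change.

shoriiser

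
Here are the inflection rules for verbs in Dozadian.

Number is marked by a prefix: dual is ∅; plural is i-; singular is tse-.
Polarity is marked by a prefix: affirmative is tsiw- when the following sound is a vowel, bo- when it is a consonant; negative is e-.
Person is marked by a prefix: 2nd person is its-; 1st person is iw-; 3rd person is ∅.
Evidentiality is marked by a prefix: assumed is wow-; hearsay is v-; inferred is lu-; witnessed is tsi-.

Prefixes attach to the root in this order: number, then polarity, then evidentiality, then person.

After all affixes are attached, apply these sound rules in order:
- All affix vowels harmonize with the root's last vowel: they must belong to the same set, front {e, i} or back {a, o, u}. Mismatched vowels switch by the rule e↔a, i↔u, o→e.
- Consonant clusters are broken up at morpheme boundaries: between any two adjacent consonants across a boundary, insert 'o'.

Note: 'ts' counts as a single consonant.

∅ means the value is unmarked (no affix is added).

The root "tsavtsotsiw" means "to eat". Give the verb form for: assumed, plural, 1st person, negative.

Attach number plural i- → itsavtsotsiw.
Attach polarity negative e- → eitsavtsotsiw.
Attach evidentiality assumed wow- → woweitsavtsotsiw.
Attach person 1st person iw- → iwwoweitsavtsotsiw.
Apply vowel harmony: iwwoweitsavtsotsiw → iwweweitsavtsotsiw.
Apply epenthesis: iwweweitsavtsotsiw → iwoweweitsavtsotsiw.

iwoweweitsavtsotsiw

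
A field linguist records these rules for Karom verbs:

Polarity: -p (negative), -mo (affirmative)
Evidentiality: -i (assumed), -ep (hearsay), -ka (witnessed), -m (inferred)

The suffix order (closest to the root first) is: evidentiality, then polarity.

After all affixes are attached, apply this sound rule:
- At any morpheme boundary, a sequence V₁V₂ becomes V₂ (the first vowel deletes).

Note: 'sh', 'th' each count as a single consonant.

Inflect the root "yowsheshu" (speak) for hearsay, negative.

yowsheshepp

Attach evidentiality hearsay -ep → yowsheshuep.
Attach polarity negative -p → yowsheshuepp.
Apply vowel deletion: yowsheshuepp → yowsheshepp.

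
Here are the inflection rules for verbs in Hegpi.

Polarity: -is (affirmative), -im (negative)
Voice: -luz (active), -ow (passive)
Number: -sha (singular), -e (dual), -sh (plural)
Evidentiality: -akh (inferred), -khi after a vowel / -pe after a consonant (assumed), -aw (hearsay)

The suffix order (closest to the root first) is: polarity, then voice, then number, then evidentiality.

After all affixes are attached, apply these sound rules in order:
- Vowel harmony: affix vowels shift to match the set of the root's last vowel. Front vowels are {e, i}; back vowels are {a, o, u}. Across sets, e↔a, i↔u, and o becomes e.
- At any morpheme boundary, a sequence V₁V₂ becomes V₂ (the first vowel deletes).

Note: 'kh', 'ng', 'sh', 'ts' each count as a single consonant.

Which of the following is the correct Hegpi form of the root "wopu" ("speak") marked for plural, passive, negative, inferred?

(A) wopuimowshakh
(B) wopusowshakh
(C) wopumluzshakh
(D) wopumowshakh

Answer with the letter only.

Attach polarity negative -im → wopuim.
Attach voice passive -ow → wopuimow.
Attach number plural -sh → wopuimowsh.
Attach evidentiality inferred -akh → wopuimowshakh.
Apply vowel harmony: wopuimowshakh → wopuumowshakh.
Apply vowel deletion: wopuumowshakh → wopumowshakh.
So the correct form is wopumowshakh, option (D).
(A) wopuimowshakh is wrong: it fails to apply the sound rule(s).
(C) wopumluzshakh is wrong: it uses active instead of passive for voice.
(B) wopusowshakh is wrong: it uses affirmative instead of negative for polarity.

D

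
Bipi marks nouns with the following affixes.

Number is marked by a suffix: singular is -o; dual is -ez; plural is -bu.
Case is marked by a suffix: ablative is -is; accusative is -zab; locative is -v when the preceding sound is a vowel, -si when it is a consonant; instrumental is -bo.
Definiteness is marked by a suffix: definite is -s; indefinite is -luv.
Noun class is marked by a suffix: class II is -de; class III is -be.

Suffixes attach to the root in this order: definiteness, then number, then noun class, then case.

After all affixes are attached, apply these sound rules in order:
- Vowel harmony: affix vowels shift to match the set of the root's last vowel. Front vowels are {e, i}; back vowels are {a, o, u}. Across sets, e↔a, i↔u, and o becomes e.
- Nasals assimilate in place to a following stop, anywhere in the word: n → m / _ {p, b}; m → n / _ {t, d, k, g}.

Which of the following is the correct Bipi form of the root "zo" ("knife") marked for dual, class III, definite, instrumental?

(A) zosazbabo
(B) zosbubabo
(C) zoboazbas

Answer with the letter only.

A

Attach definiteness definite -s → zos.
Attach number dual -ez → zosez.
Attach noun class class III -be → zosezbe.
Attach case instrumental -bo → zosezbebo.
Apply vowel harmony: zosezbebo → zosazbabo.
Nasal assimilation: no change.
So the correct form is zosazbabo, option (A).
(B) zosbubabo is wrong: it uses plural instead of dual for number.
(C) zoboazbas is wrong: it has the affixes in the wrong order.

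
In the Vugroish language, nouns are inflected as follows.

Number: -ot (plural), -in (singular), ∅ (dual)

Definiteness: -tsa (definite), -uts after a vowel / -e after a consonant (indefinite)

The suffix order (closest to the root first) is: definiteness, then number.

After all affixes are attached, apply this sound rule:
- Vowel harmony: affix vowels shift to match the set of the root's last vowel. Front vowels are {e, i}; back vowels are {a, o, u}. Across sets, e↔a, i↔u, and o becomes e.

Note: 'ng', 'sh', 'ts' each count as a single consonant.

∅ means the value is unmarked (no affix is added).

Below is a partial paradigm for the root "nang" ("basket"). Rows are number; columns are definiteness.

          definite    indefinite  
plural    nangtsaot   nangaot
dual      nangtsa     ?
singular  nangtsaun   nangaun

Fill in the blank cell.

Attach definiteness indefinite -e (after consonant 'ng') → nange.
number = dual: zero marking, form stays nange.
Apply vowel harmony: nange → nanga.

nanga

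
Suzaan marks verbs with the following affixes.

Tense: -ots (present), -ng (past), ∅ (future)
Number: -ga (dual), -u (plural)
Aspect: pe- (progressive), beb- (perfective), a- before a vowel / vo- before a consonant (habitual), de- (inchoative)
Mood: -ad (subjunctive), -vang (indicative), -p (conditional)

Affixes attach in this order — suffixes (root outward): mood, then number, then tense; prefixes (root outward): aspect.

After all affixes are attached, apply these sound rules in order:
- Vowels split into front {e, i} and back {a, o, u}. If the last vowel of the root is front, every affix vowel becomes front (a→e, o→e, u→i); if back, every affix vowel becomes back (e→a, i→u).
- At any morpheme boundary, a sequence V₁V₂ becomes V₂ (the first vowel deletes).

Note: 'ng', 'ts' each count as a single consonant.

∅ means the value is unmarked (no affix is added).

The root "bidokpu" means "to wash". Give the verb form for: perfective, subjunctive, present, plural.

Attach mood subjunctive -ad → bidokpuad.
Attach aspect perfective beb- → bebbidokpuad.
Attach number plural -u → bebbidokpuadu.
Attach tense present -ots → bebbidokpuaduots.
Apply vowel harmony: bebbidokpuaduots → babbidokpuaduots.
Apply vowel deletion: babbidokpuaduots → babbidokpadots.

babbidokpadots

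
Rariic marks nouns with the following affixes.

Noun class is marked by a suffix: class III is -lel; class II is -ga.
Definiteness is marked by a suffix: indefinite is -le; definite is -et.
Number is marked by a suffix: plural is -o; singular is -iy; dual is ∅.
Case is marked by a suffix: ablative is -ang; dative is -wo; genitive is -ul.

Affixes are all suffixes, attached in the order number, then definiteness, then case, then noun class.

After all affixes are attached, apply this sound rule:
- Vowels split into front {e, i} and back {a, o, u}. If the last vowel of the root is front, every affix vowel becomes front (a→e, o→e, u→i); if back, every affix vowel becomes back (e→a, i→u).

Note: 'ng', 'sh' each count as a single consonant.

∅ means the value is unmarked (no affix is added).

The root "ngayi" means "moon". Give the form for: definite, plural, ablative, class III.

ngayieetenglel

Attach number plural -o → ngayio.
Attach definiteness definite -et → ngayioet.
Attach case ablative -ang → ngayioetang.
Attach noun class class III -lel → ngayioetanglel.
Apply vowel harmony: ngayioetanglel → ngayieetenglel.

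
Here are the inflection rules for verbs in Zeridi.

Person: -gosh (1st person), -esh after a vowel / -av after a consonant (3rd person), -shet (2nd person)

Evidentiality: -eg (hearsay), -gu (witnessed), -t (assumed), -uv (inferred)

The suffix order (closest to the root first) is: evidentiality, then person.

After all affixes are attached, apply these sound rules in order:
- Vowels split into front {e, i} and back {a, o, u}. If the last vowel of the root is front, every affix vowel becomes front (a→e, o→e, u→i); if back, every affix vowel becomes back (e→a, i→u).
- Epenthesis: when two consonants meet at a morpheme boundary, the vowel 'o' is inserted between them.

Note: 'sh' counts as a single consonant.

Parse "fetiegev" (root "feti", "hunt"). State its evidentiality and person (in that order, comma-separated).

hearsay, 3rd person

Segment: feti-eg-av.
evidentiality: -eg → hearsay.
person: -esh/av → 3rd person.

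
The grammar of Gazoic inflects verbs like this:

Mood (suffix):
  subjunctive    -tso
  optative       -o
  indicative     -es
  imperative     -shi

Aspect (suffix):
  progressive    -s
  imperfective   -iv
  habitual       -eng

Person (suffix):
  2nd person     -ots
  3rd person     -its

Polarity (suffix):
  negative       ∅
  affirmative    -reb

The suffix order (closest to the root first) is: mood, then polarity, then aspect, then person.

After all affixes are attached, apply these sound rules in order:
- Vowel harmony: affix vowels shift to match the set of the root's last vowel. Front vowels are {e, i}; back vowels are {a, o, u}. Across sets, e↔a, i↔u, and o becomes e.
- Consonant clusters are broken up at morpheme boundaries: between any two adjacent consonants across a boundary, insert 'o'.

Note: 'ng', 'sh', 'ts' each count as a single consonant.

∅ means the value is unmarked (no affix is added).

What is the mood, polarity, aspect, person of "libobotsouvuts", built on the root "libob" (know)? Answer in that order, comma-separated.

subjunctive, negative, imperfective, 3rd person

Segment: libob-tso-iv-its.
mood: -tso → subjunctive.
polarity: ∅ → negative.
aspect: -iv → imperfective.
person: -its → 3rd person.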